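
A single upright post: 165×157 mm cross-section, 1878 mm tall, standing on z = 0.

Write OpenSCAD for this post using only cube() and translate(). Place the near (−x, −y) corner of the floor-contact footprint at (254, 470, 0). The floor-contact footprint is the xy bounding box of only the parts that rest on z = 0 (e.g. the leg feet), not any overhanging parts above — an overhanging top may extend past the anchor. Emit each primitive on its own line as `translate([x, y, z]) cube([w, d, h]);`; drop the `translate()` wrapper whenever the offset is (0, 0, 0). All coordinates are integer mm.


translate([254, 470, 0]) cube([165, 157, 1878]);


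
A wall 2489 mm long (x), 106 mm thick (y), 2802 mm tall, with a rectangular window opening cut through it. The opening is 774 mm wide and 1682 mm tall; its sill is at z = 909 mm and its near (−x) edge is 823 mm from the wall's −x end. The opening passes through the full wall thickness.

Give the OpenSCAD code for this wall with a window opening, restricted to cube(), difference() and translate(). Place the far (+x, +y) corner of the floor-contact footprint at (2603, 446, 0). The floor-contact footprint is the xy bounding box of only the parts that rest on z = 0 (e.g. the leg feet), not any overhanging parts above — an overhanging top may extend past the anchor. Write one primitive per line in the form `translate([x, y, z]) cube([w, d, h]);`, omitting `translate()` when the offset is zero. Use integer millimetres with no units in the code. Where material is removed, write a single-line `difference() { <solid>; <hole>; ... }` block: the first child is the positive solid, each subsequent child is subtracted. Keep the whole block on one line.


difference() { translate([114, 340, 0]) cube([2489, 106, 2802]); translate([937, 340, 909]) cube([774, 106, 1682]); }


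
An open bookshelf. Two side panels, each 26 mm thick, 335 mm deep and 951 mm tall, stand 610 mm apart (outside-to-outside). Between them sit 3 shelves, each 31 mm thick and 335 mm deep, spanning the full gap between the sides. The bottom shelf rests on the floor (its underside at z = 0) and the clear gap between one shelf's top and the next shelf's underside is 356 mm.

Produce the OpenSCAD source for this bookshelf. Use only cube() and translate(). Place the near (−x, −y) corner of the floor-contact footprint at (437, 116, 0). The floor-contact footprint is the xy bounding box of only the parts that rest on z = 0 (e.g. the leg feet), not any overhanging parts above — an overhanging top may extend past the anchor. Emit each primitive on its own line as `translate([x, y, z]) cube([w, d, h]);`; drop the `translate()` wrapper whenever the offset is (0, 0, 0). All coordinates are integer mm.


translate([437, 116, 0]) cube([26, 335, 951]);
translate([1021, 116, 0]) cube([26, 335, 951]);
translate([463, 116, 0]) cube([558, 335, 31]);
translate([463, 116, 387]) cube([558, 335, 31]);
translate([463, 116, 774]) cube([558, 335, 31]);


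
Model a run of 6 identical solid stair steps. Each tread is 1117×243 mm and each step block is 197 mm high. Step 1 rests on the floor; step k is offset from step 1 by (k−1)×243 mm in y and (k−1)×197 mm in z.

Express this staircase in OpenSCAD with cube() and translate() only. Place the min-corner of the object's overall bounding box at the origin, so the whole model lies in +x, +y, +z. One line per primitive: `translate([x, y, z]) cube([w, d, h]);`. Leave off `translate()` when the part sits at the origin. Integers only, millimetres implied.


cube([1117, 243, 197]);
translate([0, 243, 197]) cube([1117, 243, 197]);
translate([0, 486, 394]) cube([1117, 243, 197]);
translate([0, 729, 591]) cube([1117, 243, 197]);
translate([0, 972, 788]) cube([1117, 243, 197]);
translate([0, 1215, 985]) cube([1117, 243, 197]);


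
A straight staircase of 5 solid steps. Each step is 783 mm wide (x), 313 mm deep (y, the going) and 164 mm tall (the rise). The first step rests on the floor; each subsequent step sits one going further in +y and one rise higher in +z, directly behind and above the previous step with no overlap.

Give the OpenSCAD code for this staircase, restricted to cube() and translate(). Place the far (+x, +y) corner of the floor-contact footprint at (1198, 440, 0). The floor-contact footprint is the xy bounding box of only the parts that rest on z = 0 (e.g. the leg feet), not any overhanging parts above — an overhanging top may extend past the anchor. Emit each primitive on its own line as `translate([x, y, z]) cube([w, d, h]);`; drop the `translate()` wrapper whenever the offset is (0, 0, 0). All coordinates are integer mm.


translate([415, 127, 0]) cube([783, 313, 164]);
translate([415, 440, 164]) cube([783, 313, 164]);
translate([415, 753, 328]) cube([783, 313, 164]);
translate([415, 1066, 492]) cube([783, 313, 164]);
translate([415, 1379, 656]) cube([783, 313, 164]);


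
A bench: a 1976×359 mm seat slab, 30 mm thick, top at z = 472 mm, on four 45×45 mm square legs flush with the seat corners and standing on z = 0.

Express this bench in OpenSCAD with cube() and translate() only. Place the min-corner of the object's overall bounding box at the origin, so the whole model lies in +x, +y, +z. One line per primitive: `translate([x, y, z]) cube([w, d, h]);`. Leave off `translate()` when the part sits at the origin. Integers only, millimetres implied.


// leg_h = 472 − 30 = 442
translate([0, 0, 442]) cube([1976, 359, 30]);
cube([45, 45, 442]);
translate([0, 314, 0]) cube([45, 45, 442]);
translate([1931, 0, 0]) cube([45, 45, 442]);
translate([1931, 314, 0]) cube([45, 45, 442]);


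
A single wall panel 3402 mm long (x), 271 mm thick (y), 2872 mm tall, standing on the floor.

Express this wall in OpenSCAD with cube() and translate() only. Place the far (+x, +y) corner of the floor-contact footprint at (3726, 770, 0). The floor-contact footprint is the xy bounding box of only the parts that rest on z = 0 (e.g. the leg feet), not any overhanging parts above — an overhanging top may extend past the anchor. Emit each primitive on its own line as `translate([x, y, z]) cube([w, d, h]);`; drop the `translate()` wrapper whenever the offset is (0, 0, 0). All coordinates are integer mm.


translate([324, 499, 0]) cube([3402, 271, 2872]);


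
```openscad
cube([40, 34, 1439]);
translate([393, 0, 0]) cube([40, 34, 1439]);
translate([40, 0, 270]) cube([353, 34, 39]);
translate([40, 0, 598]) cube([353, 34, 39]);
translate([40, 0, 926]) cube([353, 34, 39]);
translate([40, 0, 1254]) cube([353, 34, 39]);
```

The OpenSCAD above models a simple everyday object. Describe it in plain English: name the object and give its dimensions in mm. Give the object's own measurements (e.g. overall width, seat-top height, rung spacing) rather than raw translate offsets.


A straight ladder. Two 40×34 mm vertical rails, 1439 mm tall, stand 433 mm apart (outside-to-outside) with their front faces coplanar on the −y side. 4 rungs, each 34 mm deep and 39 mm tall, span between the inner faces of the rails, front faces flush with the rails. The lowest rung's underside is at z = 270 mm and rungs are spaced 328 mm apart (underside to underside).


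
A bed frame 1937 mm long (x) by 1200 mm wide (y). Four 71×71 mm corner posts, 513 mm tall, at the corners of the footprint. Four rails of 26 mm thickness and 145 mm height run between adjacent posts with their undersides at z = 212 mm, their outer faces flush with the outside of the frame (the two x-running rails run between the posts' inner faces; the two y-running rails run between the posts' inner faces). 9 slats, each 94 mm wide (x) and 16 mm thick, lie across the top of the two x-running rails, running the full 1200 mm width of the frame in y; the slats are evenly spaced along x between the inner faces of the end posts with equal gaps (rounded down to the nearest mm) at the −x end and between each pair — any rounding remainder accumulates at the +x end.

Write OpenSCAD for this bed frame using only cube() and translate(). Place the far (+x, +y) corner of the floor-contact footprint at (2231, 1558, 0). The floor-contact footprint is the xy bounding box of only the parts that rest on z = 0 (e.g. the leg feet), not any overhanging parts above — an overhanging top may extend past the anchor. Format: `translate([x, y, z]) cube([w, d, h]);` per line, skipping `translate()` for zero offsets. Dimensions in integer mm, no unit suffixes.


// slat z = rail_z + rail_h = 212 + 145 = 357
// slat gap = ⌊(1795 − 9·94) / 10⌋ = 94
translate([294, 358, 0]) cube([71, 71, 513]);
translate([294, 1487, 0]) cube([71, 71, 513]);
translate([2160, 358, 0]) cube([71, 71, 513]);
translate([2160, 1487, 0]) cube([71, 71, 513]);
translate([365, 358, 212]) cube([1795, 26, 145]);
translate([365, 1532, 212]) cube([1795, 26, 145]);
translate([294, 429, 212]) cube([26, 1058, 145]);
translate([2205, 429, 212]) cube([26, 1058, 145]);
translate([459, 358, 357]) cube([94, 1200, 16]);
translate([647, 358, 357]) cube([94, 1200, 16]);
translate([835, 358, 357]) cube([94, 1200, 16]);
translate([1023, 358, 357]) cube([94, 1200, 16]);
translate([1211, 358, 357]) cube([94, 1200, 16]);
translate([1399, 358, 357]) cube([94, 1200, 16]);
translate([1587, 358, 357]) cube([94, 1200, 16]);
translate([1775, 358, 357]) cube([94, 1200, 16]);
translate([1963, 358, 357]) cube([94, 1200, 16]);


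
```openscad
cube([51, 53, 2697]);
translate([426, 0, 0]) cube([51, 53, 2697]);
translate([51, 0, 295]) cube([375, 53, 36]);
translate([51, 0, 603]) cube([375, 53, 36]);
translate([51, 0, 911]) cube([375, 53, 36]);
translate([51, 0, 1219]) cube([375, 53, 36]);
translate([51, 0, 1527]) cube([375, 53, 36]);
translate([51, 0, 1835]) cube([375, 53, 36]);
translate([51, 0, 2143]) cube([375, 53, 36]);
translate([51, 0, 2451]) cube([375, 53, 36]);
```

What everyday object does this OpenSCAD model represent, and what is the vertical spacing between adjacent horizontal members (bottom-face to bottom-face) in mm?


A ladder. The rung spacing is 308 mm.

Two tall 51×53 posts with 8 short bars between them — a ladder. Adjacent rungs sit at z = 295 and z = 603, so the spacing is 603 − 295 = 308 mm.


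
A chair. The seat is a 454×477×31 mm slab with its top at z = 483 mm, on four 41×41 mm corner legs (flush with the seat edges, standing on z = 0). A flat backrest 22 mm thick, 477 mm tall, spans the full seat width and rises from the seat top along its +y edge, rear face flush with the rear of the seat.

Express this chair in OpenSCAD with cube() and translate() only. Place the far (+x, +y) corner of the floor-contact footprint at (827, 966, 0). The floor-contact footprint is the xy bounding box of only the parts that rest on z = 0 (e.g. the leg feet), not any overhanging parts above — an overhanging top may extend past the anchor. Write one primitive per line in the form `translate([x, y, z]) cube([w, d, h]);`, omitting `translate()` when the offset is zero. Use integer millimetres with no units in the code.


// leg_h = 483 - 31 = 452
translate([373, 489, 452]) cube([454, 477, 31]);
translate([373, 489, 0]) cube([41, 41, 452]);
translate([786, 489, 0]) cube([41, 41, 452]);
translate([373, 925, 0]) cube([41, 41, 452]);
translate([786, 925, 0]) cube([41, 41, 452]);
translate([373, 944, 483]) cube([454, 22, 477]);


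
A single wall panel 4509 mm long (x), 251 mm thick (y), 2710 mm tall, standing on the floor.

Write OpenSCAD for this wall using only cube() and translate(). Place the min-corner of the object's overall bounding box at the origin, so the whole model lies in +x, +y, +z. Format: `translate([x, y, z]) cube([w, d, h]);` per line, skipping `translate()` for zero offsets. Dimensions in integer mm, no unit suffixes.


cube([4509, 251, 2710]);


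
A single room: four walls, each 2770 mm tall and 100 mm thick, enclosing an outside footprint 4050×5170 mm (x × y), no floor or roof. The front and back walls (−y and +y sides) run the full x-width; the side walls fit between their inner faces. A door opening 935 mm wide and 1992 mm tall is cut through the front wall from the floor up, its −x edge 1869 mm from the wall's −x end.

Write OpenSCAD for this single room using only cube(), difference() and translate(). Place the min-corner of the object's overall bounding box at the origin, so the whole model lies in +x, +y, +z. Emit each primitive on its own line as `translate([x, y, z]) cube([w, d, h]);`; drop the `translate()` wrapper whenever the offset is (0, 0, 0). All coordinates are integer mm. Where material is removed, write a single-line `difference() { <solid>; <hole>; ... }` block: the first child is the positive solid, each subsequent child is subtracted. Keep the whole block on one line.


difference() { cube([4050, 100, 2770]); translate([1869, 0, 0]) cube([935, 100, 1992]); }
translate([0, 5070, 0]) cube([4050, 100, 2770]);
translate([0, 100, 0]) cube([100, 4970, 2770]);
translate([3950, 100, 0]) cube([100, 4970, 2770]);


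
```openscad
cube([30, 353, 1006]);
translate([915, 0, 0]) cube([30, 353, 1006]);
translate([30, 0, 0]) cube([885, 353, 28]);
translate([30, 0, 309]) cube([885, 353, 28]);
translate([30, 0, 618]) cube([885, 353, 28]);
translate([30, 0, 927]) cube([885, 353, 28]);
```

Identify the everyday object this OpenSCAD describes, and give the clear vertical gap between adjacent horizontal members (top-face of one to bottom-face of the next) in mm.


A bookshelf. The clear shelf gap is 281 mm.

Two tall side panels with 4 horizontal boards between them — a bookshelf. The first two shelf undersides are at z = 0 and z = 309; with shelf thickness 28, the clear gap is 309 − 0 − 28 = 281 mm.


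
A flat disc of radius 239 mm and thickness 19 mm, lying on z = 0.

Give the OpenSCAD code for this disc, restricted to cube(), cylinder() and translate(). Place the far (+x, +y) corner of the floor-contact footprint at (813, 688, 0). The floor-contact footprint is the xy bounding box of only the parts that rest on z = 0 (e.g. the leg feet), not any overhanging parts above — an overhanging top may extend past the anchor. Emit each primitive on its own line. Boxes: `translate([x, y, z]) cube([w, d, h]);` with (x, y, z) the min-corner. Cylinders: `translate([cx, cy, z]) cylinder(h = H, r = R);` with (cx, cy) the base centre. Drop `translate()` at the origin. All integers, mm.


translate([574, 449, 0]) cylinder(h = 19, r = 239);


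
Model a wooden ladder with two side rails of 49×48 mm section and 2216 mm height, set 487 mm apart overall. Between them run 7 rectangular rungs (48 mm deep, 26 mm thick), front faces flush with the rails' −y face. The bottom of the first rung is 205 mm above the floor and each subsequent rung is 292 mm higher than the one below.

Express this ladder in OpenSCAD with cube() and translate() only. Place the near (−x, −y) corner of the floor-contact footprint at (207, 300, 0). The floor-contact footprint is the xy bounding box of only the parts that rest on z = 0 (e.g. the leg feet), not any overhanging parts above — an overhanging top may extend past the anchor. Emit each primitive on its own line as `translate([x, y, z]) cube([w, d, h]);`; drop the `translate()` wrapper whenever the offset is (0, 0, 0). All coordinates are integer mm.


// rung span = 487 - 2*49 = 389
// rung[k] z = 205 + k*292
translate([207, 300, 0]) cube([49, 48, 2216]);
translate([645, 300, 0]) cube([49, 48, 2216]);
translate([256, 300, 205]) cube([389, 48, 26]);
translate([256, 300, 497]) cube([389, 48, 26]);
translate([256, 300, 789]) cube([389, 48, 26]);
translate([256, 300, 1081]) cube([389, 48, 26]);
translate([256, 300, 1373]) cube([389, 48, 26]);
translate([256, 300, 1665]) cube([389, 48, 26]);
translate([256, 300, 1957]) cube([389, 48, 26]);


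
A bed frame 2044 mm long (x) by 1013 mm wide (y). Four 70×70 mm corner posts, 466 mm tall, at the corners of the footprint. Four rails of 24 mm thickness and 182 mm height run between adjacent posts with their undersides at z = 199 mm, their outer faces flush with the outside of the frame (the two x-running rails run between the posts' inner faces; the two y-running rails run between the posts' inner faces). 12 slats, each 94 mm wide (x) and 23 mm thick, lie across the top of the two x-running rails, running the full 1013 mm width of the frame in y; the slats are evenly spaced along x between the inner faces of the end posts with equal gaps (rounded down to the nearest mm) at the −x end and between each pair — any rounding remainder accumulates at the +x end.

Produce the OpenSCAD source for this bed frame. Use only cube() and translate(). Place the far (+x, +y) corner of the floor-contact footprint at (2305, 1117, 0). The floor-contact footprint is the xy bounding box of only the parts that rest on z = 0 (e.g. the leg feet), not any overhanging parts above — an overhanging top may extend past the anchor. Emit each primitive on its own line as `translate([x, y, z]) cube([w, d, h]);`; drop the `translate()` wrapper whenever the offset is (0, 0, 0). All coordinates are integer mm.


translate([261, 104, 0]) cube([70, 70, 466]);
translate([261, 1047, 0]) cube([70, 70, 466]);
translate([2235, 104, 0]) cube([70, 70, 466]);
translate([2235, 1047, 0]) cube([70, 70, 466]);
translate([331, 104, 199]) cube([1904, 24, 182]);
translate([331, 1093, 199]) cube([1904, 24, 182]);
translate([261, 174, 199]) cube([24, 873, 182]);
translate([2281, 174, 199]) cube([24, 873, 182]);
translate([390, 104, 381]) cube([94, 1013, 23]);
translate([543, 104, 381]) cube([94, 1013, 23]);
translate([696, 104, 381]) cube([94, 1013, 23]);
translate([849, 104, 381]) cube([94, 1013, 23]);
translate([1002, 104, 381]) cube([94, 1013, 23]);
translate([1155, 104, 381]) cube([94, 1013, 23]);
translate([1308, 104, 381]) cube([94, 1013, 23]);
translate([1461, 104, 381]) cube([94, 1013, 23]);
translate([1614, 104, 381]) cube([94, 1013, 23]);
translate([1767, 104, 381]) cube([94, 1013, 23]);
translate([1920, 104, 381]) cube([94, 1013, 23]);
translate([2073, 104, 381]) cube([94, 1013, 23]);


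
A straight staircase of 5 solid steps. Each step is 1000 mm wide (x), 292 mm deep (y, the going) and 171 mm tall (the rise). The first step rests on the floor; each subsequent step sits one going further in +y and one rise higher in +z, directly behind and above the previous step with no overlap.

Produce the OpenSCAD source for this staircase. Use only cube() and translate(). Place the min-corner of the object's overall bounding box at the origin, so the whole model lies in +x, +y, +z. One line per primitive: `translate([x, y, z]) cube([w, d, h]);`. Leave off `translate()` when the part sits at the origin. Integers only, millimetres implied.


cube([1000, 292, 171]);
translate([0, 292, 171]) cube([1000, 292, 171]);
translate([0, 584, 342]) cube([1000, 292, 171]);
translate([0, 876, 513]) cube([1000, 292, 171]);
translate([0, 1168, 684]) cube([1000, 292, 171]);


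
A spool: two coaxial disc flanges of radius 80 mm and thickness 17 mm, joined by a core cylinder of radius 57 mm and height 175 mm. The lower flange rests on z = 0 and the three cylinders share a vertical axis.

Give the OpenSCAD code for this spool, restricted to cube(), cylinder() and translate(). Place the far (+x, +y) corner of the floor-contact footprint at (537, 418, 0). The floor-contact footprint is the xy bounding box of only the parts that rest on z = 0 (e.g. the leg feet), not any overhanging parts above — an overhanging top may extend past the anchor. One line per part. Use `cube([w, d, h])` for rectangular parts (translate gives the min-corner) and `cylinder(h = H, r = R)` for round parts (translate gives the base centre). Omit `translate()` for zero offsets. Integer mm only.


translate([457, 338, 0]) cylinder(h = 17, r = 80);
translate([457, 338, 17]) cylinder(h = 175, r = 57);
translate([457, 338, 192]) cylinder(h = 17, r = 80);


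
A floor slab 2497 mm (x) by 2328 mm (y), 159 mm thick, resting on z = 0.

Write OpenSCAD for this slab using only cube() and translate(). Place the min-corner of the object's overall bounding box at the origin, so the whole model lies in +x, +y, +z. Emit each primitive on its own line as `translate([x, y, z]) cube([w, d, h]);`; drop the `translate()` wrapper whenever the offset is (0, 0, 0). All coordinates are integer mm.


cube([2497, 2328, 159]);


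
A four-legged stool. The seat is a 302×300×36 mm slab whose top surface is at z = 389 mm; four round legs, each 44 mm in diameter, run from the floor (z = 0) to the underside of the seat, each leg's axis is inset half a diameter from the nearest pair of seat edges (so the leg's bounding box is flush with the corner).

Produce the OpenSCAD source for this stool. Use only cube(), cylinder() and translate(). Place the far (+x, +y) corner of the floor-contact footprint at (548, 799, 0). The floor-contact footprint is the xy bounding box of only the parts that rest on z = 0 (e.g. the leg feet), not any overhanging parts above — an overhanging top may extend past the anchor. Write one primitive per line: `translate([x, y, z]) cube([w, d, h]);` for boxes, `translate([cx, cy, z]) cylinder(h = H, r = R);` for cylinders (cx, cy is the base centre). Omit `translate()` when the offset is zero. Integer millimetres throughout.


translate([246, 499, 353]) cube([302, 300, 36]);
translate([268, 521, 0]) cylinder(h = 353, r = 22);
translate([526, 521, 0]) cylinder(h = 353, r = 22);
translate([268, 777, 0]) cylinder(h = 353, r = 22);
translate([526, 777, 0]) cylinder(h = 353, r = 22);


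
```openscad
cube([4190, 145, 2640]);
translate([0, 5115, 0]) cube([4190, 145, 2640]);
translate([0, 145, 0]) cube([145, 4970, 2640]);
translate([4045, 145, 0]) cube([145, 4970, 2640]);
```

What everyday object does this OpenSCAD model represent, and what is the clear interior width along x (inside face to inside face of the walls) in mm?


A house (or room) frame. The interior width is 3900 mm.

Four 2640 mm walls enclosing a rectangle with no floor or roof — a room or house frame. Outside width is 4190 mm and wall thickness is 145 mm, so the interior width is 4190 − 2 × 145 = 3900 mm.


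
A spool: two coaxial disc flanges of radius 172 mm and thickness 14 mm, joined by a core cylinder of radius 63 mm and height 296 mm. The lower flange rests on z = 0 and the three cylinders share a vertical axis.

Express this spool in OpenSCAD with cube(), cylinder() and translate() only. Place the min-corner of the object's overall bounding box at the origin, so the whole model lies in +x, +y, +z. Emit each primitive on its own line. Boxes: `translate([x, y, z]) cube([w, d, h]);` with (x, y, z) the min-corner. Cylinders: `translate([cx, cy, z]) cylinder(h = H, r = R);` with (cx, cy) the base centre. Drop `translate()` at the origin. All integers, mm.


translate([172, 172, 0]) cylinder(h = 14, r = 172);
translate([172, 172, 14]) cylinder(h = 296, r = 63);
translate([172, 172, 310]) cylinder(h = 14, r = 172);


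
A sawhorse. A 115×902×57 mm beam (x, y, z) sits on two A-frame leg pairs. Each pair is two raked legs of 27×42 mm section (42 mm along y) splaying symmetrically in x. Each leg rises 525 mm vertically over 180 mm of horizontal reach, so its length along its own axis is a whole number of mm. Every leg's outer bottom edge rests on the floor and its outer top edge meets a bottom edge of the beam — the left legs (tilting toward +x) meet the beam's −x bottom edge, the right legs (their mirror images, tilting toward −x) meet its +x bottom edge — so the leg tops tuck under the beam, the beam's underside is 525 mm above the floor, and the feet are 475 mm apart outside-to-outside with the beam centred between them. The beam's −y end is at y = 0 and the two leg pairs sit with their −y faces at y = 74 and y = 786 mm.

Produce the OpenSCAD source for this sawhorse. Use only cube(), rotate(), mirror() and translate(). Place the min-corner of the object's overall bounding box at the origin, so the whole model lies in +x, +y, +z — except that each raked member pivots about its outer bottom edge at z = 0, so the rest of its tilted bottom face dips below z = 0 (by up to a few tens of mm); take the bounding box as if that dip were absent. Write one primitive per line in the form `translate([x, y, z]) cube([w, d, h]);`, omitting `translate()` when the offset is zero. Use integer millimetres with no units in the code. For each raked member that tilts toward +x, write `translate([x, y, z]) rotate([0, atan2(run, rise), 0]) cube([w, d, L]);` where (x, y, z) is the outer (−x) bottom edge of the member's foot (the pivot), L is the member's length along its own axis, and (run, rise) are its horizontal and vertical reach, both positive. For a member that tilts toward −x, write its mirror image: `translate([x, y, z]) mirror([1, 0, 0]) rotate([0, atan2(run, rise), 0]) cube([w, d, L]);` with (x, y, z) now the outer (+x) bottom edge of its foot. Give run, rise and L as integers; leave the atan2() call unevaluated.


translate([180, 0, 525]) cube([115, 902, 57]);
translate([0, 74, 0]) rotate([0, atan2(180, 525), 0]) cube([27, 42, 555]);
translate([475, 74, 0]) mirror([1, 0, 0]) rotate([0, atan2(180, 525), 0]) cube([27, 42, 555]);
translate([0, 786, 0]) rotate([0, atan2(180, 525), 0]) cube([27, 42, 555]);
translate([475, 786, 0]) mirror([1, 0, 0]) rotate([0, atan2(180, 525), 0]) cube([27, 42, 555]);


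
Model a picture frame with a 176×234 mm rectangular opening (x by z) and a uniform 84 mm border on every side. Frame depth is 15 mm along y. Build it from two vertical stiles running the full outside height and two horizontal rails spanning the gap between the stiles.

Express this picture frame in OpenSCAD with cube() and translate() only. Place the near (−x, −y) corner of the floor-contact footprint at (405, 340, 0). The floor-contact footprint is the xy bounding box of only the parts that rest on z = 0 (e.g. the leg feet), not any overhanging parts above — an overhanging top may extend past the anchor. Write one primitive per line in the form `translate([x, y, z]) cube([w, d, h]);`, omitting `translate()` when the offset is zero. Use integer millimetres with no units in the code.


translate([405, 340, 0]) cube([84, 15, 402]);
translate([665, 340, 0]) cube([84, 15, 402]);
translate([489, 340, 0]) cube([176, 15, 84]);
translate([489, 340, 318]) cube([176, 15, 84]);


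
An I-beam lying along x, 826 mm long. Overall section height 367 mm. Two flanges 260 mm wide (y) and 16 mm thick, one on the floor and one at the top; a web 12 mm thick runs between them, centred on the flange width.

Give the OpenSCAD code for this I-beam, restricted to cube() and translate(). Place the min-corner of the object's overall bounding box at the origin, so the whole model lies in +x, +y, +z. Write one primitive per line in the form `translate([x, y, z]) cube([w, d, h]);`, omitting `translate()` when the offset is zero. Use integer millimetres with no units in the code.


cube([826, 260, 16]);
translate([0, 124, 16]) cube([826, 12, 335]);
translate([0, 0, 351]) cube([826, 260, 16]);


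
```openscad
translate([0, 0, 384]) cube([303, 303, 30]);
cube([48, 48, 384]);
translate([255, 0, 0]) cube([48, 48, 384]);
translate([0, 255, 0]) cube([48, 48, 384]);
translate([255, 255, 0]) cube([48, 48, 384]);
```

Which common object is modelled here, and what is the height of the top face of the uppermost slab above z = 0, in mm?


A stool. The seat height is 414 mm.

A 303×303×30 slab at z = 384 on four corner posts — a stool. The seat top is 384 + 30 = 414 mm.


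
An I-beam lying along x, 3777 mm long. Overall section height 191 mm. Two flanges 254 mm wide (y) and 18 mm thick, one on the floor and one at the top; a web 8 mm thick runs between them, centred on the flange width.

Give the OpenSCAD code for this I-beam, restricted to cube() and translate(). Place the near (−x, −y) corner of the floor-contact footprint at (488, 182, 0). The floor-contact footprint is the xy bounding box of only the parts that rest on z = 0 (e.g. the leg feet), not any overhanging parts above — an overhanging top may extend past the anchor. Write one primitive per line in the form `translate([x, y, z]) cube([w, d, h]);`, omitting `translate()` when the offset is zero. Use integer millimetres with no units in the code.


translate([488, 182, 0]) cube([3777, 254, 18]);
translate([488, 305, 18]) cube([3777, 8, 155]);
translate([488, 182, 173]) cube([3777, 254, 18]);


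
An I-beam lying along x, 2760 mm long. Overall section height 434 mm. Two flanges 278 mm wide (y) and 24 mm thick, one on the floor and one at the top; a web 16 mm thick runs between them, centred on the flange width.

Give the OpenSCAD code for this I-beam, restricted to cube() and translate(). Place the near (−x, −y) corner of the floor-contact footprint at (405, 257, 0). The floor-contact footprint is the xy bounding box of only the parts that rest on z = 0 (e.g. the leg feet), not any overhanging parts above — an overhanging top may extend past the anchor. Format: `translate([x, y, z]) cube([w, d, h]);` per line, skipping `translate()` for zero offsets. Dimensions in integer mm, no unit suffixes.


translate([405, 257, 0]) cube([2760, 278, 24]);
translate([405, 388, 24]) cube([2760, 16, 386]);
translate([405, 257, 410]) cube([2760, 278, 24]);


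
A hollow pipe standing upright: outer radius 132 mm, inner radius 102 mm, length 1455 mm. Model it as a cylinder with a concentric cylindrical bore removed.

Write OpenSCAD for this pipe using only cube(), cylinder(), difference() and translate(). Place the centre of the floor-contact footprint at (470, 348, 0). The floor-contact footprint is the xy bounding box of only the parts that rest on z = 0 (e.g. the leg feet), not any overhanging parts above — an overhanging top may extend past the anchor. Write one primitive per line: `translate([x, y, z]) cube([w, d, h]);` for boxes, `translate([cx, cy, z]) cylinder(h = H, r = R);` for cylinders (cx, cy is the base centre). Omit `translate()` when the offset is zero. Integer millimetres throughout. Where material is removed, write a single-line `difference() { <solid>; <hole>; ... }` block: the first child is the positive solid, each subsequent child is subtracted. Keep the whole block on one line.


difference() { translate([470, 348, 0]) cylinder(h = 1455, r = 132); translate([470, 348, 0]) cylinder(h = 1455, r = 102); }


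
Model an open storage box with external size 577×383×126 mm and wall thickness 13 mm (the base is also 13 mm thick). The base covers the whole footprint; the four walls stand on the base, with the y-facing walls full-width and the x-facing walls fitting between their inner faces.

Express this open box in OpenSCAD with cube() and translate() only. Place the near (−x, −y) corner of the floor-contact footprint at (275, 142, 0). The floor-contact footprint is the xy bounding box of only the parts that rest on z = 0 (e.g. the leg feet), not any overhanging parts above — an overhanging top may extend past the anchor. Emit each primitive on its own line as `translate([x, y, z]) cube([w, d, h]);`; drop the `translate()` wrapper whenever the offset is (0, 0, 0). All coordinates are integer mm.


translate([275, 142, 0]) cube([577, 383, 13]);
translate([275, 142, 13]) cube([577, 13, 113]);
translate([275, 512, 13]) cube([577, 13, 113]);
translate([275, 155, 13]) cube([13, 357, 113]);
translate([839, 155, 13]) cube([13, 357, 113]);


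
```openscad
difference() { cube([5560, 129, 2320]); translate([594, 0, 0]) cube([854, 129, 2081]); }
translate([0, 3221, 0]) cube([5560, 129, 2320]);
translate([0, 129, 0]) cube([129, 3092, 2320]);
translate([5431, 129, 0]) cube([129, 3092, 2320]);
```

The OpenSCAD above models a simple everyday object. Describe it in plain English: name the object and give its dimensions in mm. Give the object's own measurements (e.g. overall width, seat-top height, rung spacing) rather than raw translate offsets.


A single room: four walls, each 2320 mm tall and 129 mm thick, enclosing an outside footprint 5560×3350 mm (x × y), no floor or roof. The front and back walls (−y and +y sides) run the full x-width; the side walls fit between their inner faces. A door opening 854 mm wide and 2081 mm tall is cut through the front wall from the floor up, its −x edge 594 mm from the wall's −x end.


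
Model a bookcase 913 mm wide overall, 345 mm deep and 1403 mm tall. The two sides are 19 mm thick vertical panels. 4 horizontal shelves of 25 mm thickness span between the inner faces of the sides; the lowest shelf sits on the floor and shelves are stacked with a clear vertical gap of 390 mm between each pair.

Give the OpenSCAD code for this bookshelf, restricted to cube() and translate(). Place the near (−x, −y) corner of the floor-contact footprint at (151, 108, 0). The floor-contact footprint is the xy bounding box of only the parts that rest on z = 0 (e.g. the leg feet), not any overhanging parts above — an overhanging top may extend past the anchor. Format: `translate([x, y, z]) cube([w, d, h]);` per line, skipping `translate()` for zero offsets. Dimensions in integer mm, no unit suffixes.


translate([151, 108, 0]) cube([19, 345, 1403]);
translate([1045, 108, 0]) cube([19, 345, 1403]);
translate([170, 108, 0]) cube([875, 345, 25]);
translate([170, 108, 415]) cube([875, 345, 25]);
translate([170, 108, 830]) cube([875, 345, 25]);
translate([170, 108, 1245]) cube([875, 345, 25]);


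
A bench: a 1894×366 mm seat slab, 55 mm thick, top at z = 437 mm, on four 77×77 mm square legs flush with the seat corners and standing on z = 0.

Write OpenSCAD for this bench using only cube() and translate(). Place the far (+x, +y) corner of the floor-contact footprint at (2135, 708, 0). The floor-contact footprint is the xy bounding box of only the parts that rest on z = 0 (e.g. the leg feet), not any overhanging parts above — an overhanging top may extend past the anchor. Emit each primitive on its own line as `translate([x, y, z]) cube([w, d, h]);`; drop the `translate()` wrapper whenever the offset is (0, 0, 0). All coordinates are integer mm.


translate([241, 342, 382]) cube([1894, 366, 55]);
translate([241, 342, 0]) cube([77, 77, 382]);
translate([241, 631, 0]) cube([77, 77, 382]);
translate([2058, 342, 0]) cube([77, 77, 382]);
translate([2058, 631, 0]) cube([77, 77, 382]);


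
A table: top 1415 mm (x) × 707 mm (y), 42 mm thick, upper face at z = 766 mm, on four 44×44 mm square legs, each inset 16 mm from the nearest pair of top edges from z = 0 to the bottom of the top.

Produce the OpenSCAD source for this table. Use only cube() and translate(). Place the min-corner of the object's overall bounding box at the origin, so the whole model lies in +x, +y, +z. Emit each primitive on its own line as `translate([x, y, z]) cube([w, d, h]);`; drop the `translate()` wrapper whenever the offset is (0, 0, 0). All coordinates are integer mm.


// leg_h = 766 - 42 = 724
translate([0, 0, 724]) cube([1415, 707, 42]);
translate([16, 16, 0]) cube([44, 44, 724]);
translate([1355, 16, 0]) cube([44, 44, 724]);
translate([16, 647, 0]) cube([44, 44, 724]);
translate([1355, 647, 0]) cube([44, 44, 724]);


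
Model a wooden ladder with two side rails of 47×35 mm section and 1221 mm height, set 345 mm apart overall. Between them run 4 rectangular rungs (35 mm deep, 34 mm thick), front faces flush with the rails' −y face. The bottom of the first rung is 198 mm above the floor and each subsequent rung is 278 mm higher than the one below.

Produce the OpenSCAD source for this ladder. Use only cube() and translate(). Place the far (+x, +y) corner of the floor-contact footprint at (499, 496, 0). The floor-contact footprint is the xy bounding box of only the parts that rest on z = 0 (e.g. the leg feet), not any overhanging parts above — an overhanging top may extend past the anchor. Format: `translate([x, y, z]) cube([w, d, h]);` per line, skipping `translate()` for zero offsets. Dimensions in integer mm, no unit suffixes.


translate([154, 461, 0]) cube([47, 35, 1221]);
translate([452, 461, 0]) cube([47, 35, 1221]);
translate([201, 461, 198]) cube([251, 35, 34]);
translate([201, 461, 476]) cube([251, 35, 34]);
translate([201, 461, 754]) cube([251, 35, 34]);
translate([201, 461, 1032]) cube([251, 35, 34]);


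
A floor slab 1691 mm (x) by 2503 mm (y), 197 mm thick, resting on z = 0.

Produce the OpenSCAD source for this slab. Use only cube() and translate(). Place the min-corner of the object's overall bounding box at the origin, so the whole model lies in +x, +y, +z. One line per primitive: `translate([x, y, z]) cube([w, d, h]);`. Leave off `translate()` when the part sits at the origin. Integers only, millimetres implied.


cube([1691, 2503, 197]);


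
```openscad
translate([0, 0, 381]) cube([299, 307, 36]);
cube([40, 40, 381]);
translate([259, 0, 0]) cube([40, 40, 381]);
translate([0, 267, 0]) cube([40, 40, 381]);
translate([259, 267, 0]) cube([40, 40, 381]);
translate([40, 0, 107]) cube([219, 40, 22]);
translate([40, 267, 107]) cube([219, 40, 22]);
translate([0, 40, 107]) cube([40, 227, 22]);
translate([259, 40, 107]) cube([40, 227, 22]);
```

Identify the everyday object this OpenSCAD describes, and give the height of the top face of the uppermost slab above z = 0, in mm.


A stool. The seat height is 417 mm.

A 299×307×36 slab at z = 381 on four corner posts — a stool. The seat top is 381 + 36 = 417 mm.


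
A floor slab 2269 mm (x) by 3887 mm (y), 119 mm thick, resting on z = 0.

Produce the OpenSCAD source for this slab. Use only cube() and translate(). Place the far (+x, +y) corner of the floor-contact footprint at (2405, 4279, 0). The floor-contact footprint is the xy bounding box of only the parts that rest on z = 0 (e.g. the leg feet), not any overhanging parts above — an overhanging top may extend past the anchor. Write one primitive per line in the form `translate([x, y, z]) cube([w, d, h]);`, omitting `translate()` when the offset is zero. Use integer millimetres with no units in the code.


translate([136, 392, 0]) cube([2269, 3887, 119]);


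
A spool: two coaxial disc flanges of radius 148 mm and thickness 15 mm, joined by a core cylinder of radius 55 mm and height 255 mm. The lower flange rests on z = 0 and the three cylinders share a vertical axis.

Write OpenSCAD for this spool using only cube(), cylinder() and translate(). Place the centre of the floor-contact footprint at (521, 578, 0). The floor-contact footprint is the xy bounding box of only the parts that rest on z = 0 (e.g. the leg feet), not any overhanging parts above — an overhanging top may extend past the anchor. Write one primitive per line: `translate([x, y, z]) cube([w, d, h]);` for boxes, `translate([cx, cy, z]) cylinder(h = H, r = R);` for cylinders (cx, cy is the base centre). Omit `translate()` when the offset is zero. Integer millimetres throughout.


translate([521, 578, 0]) cylinder(h = 15, r = 148);
translate([521, 578, 15]) cylinder(h = 255, r = 55);
translate([521, 578, 270]) cylinder(h = 15, r = 148);


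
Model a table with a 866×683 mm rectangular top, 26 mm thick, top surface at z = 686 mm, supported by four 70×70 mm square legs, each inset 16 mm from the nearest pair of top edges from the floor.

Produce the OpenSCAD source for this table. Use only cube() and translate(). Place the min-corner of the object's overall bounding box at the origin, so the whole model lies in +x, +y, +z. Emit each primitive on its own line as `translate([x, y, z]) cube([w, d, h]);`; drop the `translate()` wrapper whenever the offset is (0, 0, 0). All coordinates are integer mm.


translate([0, 0, 660]) cube([866, 683, 26]);
translate([16, 16, 0]) cube([70, 70, 660]);
translate([780, 16, 0]) cube([70, 70, 660]);
translate([16, 597, 0]) cube([70, 70, 660]);
translate([780, 597, 0]) cube([70, 70, 660]);


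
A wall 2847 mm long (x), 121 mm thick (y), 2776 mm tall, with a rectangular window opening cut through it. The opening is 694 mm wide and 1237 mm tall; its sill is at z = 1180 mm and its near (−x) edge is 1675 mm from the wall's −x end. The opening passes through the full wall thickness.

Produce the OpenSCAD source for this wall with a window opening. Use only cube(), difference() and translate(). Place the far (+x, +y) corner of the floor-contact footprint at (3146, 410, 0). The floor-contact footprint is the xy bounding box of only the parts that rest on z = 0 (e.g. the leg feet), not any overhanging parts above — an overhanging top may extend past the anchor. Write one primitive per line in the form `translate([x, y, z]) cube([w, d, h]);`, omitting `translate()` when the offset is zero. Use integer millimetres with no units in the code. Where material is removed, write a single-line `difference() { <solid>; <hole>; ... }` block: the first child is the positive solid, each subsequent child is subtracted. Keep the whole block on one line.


difference() { translate([299, 289, 0]) cube([2847, 121, 2776]); translate([1974, 289, 1180]) cube([694, 121, 1237]); }
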